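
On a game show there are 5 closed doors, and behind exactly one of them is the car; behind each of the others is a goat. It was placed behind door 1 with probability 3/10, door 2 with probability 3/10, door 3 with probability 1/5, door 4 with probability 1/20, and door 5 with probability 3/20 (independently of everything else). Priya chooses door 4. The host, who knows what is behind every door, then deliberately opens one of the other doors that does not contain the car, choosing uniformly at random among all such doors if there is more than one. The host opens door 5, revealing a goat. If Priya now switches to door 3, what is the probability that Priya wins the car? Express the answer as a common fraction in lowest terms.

16/67

Condition on the true location of the car.
If it is behind either of doors 1 and 2 (prior 3/10 each): the host has 3 equally likely choices, so probability 1/3; weight (3/10)·(1/3) = 1/10 each.
If it is behind door 3 (prior 1/5): the host has 3 equally likely choices, so probability 1/3; weight (1/5)·(1/3) = 1/15.
If it is behind door 4 (prior 1/20): the host has 4 equally likely choices, so probability 1/4; weight (1/20)·(1/4) = 1/80.
If it is behind door 5 (prior 3/20): the host opened door 5, so this case is ruled out; weight (3/20)·0 = 0.
The weights sum to 67/240.
So P(the car behind door 3 | the host opened door 5) = (1/15) / (67/240) = 16/67.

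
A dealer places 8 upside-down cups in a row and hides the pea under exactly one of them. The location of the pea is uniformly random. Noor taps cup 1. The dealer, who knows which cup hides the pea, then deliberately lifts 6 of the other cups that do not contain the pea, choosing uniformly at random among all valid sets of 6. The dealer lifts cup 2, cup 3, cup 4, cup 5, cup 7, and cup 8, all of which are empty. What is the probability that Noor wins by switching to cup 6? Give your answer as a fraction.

Condition on the true location of the pea.
If it is under cup 1 (prior 1/8): the dealer has 7 equally likely choices, so probability 1/7; weight (1/8)·(1/7) = 1/56.
If it is under any of cups 2, 3, 4, 5, 7, and 8 (prior 1/8 each): that cup was opened and seen not to hold the prize — ruled out; weight (1/8)·0 = 0 each.
If it is under cup 6 (prior 1/8): the dealer has no choice, probability 1; weight (1/8)·1 = 1/8.
The weights sum to 1/7.
So P(the pea under cup 6 | the dealer opened cup 2, cup 3, cup 4, cup 5, cup 7, and cup 8) = (1/8) / (1/7) = 7/8.

7/8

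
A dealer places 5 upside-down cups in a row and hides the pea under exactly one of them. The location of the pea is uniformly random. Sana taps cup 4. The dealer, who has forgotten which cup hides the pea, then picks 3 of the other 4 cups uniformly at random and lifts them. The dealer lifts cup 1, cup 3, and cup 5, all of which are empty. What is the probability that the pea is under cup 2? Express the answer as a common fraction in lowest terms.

Because the dealer chose which cups to lift without knowing where the pea is, the choice is independent of the prize location. Learning that none of the 3 opened cups holds the pea simply rules out those 3 locations and leaves the remaining 2 cups still equally likely by symmetry.
So P(the pea under cup 2) = 1/2.

1/2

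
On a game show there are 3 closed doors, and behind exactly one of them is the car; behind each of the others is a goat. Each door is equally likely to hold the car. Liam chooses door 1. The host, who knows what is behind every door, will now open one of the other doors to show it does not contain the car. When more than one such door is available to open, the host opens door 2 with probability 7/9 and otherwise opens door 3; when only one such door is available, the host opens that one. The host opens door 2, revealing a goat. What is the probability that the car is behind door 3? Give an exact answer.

9/16

Consider each possible location of the car in turn.
If it is behind door 1 (prior 1/3): door 2 is available, opened with probability 7/9; weight (1/3)·(7/9) = 7/27.
If it is behind door 2 (prior 1/3): the host opened door 2, so this case is ruled out; weight (1/3)·0 = 0.
If it is behind door 3 (prior 1/3): only door 2 is available, probability 1; weight (1/3)·1 = 1/3.
The weights sum to 16/27.
So P(the car behind door 3 | the host opened door 2) = (1/3) / (16/27) = 9/16.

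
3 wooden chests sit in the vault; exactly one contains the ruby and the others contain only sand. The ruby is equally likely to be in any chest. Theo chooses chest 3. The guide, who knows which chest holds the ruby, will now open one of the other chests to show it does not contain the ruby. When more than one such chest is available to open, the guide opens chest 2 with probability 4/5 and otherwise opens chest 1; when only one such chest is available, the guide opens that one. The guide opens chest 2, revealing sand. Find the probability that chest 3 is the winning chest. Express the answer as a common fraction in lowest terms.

4/9

Consider each possible location of the ruby in turn.
If it is in chest 1 (prior 1/3): only chest 2 is available, probability 1; weight (1/3)·1 = 1/3.
If it is in chest 2 (prior 1/3): the guide opened chest 2, so this case is ruled out; weight (1/3)·0 = 0.
If it is in chest 3 (prior 1/3): chest 2 is available, opened with probability 4/5; weight (1/3)·(4/5) = 4/15.
The weights sum to 3/5.
So P(the ruby in chest 3 | the guide opened chest 2) = (4/15) / (3/5) = 4/9.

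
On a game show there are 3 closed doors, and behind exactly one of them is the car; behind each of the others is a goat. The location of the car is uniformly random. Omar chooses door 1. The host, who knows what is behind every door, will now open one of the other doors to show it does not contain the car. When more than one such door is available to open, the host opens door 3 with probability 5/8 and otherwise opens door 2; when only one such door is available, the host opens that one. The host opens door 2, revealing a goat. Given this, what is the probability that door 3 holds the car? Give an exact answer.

Condition on the true location of the car.
If it is behind door 1 (prior 1/3): door 3 is available but not opened, probability 3/8; weight (1/3)·(3/8) = 1/8.
If it is behind door 2 (prior 1/3): the host opened door 2, so this case is ruled out; weight (1/3)·0 = 0.
If it is behind door 3 (prior 1/3): only door 2 is available, probability 1; weight (1/3)·1 = 1/3.
The weights sum to 11/24.
So P(the car behind door 3 | the host opened door 2) = (1/3) / (11/24) = 8/11.

8/11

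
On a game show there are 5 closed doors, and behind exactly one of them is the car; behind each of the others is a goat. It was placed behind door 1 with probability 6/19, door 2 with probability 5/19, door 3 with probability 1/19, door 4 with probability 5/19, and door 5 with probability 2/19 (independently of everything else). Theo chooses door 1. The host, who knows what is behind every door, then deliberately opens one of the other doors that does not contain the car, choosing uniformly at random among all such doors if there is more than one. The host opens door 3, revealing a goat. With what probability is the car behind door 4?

Consider each possible location of the car in turn.
If it is behind door 1 (prior 6/19): the host has 4 equally likely choices, so probability 1/4; weight (6/19)·(1/4) = 3/38.
If it is behind either of doors 2 and 4 (prior 5/19 each): the host has 3 equally likely choices, so probability 1/3; weight (5/19)·(1/3) = 5/57 each.
If it is behind door 3 (prior 1/19): the host opened door 3, so this case is ruled out; weight (1/19)·0 = 0.
If it is behind door 5 (prior 2/19): the host has 3 equally likely choices, so probability 1/3; weight (2/19)·(1/3) = 2/57.
The weights sum to 11/38.
So P(the car behind door 4 | the host opened door 3) = (5/57) / (11/38) = 10/33.

10/33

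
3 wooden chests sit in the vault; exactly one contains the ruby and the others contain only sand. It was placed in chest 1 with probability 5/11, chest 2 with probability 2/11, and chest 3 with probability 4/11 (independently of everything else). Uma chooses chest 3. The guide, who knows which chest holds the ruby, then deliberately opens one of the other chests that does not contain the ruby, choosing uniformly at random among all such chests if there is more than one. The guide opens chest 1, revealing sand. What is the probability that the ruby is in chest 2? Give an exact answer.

Apply Bayes' rule, conditioning on where the ruby actually is.
If it is in chest 1 (prior 5/11): the guide opened chest 1, so this case is ruled out; weight (5/11)·0 = 0.
If it is in chest 2 (prior 2/11): the guide has no choice, probability 1; weight (2/11)·1 = 2/11.
If it is in chest 3 (prior 4/11): the guide has 2 equally likely choices, so probability 1/2; weight (4/11)·(1/2) = 2/11.
The weights sum to 4/11.
So P(the ruby in chest 2 | the guide opened chest 1) = (2/11) / (4/11) = 1/2.

1/2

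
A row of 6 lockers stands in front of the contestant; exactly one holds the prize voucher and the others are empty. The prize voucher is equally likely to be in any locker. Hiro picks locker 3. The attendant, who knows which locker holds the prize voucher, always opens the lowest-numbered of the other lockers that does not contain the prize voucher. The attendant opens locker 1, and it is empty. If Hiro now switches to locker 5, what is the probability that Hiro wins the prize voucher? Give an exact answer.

1/5

Consider each possible location of the prize voucher in turn.
If it is in locker 1 (prior 1/6): the attendant opened locker 1, so this case is ruled out; weight (1/6)·0 = 0.
If it is in any of lockers 2, 3, 4, 5, and 6 (prior 1/6 each): locker 1 is the lowest-numbered option available, probability 1; weight (1/6)·1 = 1/6 each.
The weights sum to 5/6.
So P(the prize voucher in locker 5 | the attendant opened locker 1) = (1/6) / (5/6) = 1/5.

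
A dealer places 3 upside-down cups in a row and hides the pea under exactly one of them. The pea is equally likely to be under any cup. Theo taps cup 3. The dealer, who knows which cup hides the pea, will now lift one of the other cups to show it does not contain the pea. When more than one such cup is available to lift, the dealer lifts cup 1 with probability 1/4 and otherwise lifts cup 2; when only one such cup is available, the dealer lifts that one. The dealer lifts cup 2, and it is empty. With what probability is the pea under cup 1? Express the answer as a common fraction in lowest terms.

4/7

Apply Bayes' rule, conditioning on where the pea actually is.
If it is under cup 1 (prior 1/3): only cup 2 is available, probability 1; weight (1/3)·1 = 1/3.
If it is under cup 2 (prior 1/3): the dealer opened cup 2, so this case is ruled out; weight (1/3)·0 = 0.
If it is under cup 3 (prior 1/3): cup 1 is available but not opened, probability 3/4; weight (1/3)·(3/4) = 1/4.
The weights sum to 7/12.
So P(the pea under cup 1 | the dealer opened cup 2) = (1/3) / (7/12) = 4/7.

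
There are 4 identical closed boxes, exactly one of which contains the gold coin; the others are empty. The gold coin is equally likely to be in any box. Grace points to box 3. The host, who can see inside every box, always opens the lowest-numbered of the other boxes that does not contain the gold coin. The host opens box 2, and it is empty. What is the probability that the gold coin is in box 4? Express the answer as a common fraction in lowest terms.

0

Consider each possible location of the gold coin in turn.
If it is in box 1 (prior 1/4): box 2 is the lowest-numbered option available, probability 1; weight (1/4)·1 = 1/4.
If it is in box 2 (prior 1/4): the host opened box 2, so this case is ruled out; weight (1/4)·0 = 0.
If it is in either of boxes 3 and 4 (prior 1/4 each): the host would have opened box 1 instead, probability 0; weight (1/4)·0 = 0 each.
The weights sum to 1/4.
So P(the gold coin in box 4 | the host opened box 2) = 0 / (1/4) = 0.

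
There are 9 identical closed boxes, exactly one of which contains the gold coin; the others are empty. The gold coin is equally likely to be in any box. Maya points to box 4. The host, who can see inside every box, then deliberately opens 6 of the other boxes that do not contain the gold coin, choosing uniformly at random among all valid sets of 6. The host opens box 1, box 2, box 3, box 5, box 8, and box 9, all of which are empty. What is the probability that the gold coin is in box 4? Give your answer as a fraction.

1/9

Consider each possible location of the gold coin in turn.
If it is in any of boxes 1, 2, 3, 5, 8, and 9 (prior 1/9 each): that box was opened and seen not to hold the prize — ruled out; weight (1/9)·0 = 0 each.
If it is in box 4 (prior 1/9): the host has 28 equally likely choices, so probability 1/28; weight (1/9)·(1/28) = 1/252.
If it is in either of boxes 6 and 7 (prior 1/9 each): the host has 7 equally likely choices, so probability 1/7; weight (1/9)·(1/7) = 1/63 each.
The weights sum to 1/28.
So P(the gold coin in box 4 | the host opened box 1, box 2, box 3, box 5, box 8, and box 9) = (1/252) / (1/28) = 1/9.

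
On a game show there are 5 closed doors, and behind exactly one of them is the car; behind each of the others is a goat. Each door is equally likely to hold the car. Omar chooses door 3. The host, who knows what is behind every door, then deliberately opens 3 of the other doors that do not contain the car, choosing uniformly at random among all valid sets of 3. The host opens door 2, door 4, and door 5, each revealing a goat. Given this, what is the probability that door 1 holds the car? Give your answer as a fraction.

4/5

Consider each possible location of the car in turn.
If it is behind door 1 (prior 1/5): the host has no choice, probability 1; weight (1/5)·1 = 1/5.
If it is behind any of doors 2, 4, and 5 (prior 1/5 each): that door was opened and seen not to hold the prize — ruled out; weight (1/5)·0 = 0 each.
If it is behind door 3 (prior 1/5): the host has 4 equally likely choices, so probability 1/4; weight (1/5)·(1/4) = 1/20.
The weights sum to 1/4.
So P(the car behind door 1 | the host opened door 2, door 4, and door 5) = (1/5) / (1/4) = 4/5.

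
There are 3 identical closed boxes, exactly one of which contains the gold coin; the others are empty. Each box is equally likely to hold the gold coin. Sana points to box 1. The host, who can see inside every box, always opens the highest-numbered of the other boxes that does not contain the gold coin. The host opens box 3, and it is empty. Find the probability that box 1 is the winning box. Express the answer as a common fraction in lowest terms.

1/2

Apply Bayes' rule, conditioning on where the gold coin actually is.
If it is in either of boxes 1 and 2 (prior 1/3 each): box 3 is the highest-numbered option available, probability 1; weight (1/3)·1 = 1/3 each.
If it is in box 3 (prior 1/3): the host opened box 3, so this case is ruled out; weight (1/3)·0 = 0.
The weights sum to 2/3.
So P(the gold coin in box 1 | the host opened box 3) = (1/3) / (2/3) = 1/2.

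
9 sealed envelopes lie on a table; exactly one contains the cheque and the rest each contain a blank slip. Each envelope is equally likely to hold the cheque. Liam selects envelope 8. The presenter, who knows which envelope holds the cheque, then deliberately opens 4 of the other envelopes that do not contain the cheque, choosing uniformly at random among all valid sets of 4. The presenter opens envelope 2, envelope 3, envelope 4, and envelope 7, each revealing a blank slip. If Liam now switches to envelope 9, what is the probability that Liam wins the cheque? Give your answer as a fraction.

Apply Bayes' rule, conditioning on where the cheque actually is.
If it is in any of envelopes 1, 5, 6, and 9 (prior 1/9 each): the presenter has 35 equally likely choices, so probability 1/35; weight (1/9)·(1/35) = 1/315 each.
If it is in any of envelopes 2, 3, 4, and 7 (prior 1/9 each): that envelope was opened and seen not to hold the prize — ruled out; weight (1/9)·0 = 0 each.
If it is in envelope 8 (prior 1/9): the presenter has 70 equally likely choices, so probability 1/70; weight (1/9)·(1/70) = 1/630.
The weights sum to 1/70.
So P(the cheque in envelope 9 | the presenter opened envelope 2, envelope 3, envelope 4, and envelope 7) = (1/315) / (1/70) = 2/9.

2/9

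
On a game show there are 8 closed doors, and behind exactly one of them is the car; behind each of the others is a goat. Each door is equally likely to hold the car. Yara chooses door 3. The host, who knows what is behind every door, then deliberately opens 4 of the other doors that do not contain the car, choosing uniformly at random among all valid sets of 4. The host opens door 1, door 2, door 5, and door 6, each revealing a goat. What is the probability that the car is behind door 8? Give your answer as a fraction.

Condition on the true location of the car.
If it is behind any of doors 1, 2, 5, and 6 (prior 1/8 each): that door was opened and seen not to hold the prize — ruled out; weight (1/8)·0 = 0 each.
If it is behind door 3 (prior 1/8): the host has 35 equally likely choices, so probability 1/35; weight (1/8)·(1/35) = 1/280.
If it is behind any of doors 4, 7, and 8 (prior 1/8 each): the host has 15 equally likely choices, so probability 1/15; weight (1/8)·(1/15) = 1/120 each.
The weights sum to 1/35.
So P(the car behind door 8 | the host opened door 1, door 2, door 5, and door 6) = (1/120) / (1/35) = 7/24.

7/24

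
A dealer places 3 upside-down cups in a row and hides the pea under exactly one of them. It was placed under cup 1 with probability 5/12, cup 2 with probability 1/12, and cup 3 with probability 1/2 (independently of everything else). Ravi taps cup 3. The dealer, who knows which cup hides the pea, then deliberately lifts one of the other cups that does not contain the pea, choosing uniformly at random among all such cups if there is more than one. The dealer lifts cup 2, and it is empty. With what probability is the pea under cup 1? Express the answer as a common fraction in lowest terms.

5/8

Apply Bayes' rule, conditioning on where the pea actually is.
If it is under cup 1 (prior 5/12): the dealer has no choice, probability 1; weight (5/12)·1 = 5/12.
If it is under cup 2 (prior 1/12): the dealer opened cup 2, so this case is ruled out; weight (1/12)·0 = 0.
If it is under cup 3 (prior 1/2): the dealer has 2 equally likely choices, so probability 1/2; weight (1/2)·(1/2) = 1/4.
The weights sum to 2/3.
So P(the pea under cup 1 | the dealer opened cup 2) = (5/12) / (2/3) = 5/8.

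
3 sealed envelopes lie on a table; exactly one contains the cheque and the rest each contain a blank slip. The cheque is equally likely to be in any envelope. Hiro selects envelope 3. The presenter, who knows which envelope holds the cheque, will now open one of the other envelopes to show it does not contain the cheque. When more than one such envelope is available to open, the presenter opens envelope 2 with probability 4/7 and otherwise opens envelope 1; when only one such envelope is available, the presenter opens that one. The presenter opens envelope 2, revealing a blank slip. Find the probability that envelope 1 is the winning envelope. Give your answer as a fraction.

Consider each possible location of the cheque in turn.
If it is in envelope 1 (prior 1/3): only envelope 2 is available, probability 1; weight (1/3)·1 = 1/3.
If it is in envelope 2 (prior 1/3): the presenter opened envelope 2, so this case is ruled out; weight (1/3)·0 = 0.
If it is in envelope 3 (prior 1/3): envelope 2 is available, opened with probability 4/7; weight (1/3)·(4/7) = 4/21.
The weights sum to 11/21.
So P(the cheque in envelope 1 | the presenter opened envelope 2) = (1/3) / (11/21) = 7/11.

7/11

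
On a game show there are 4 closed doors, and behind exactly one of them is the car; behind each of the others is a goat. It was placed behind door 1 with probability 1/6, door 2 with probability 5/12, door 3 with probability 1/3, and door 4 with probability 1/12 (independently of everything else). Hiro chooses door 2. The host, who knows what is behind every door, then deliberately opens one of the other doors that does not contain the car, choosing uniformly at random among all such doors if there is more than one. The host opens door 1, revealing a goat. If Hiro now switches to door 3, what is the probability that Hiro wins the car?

Consider each possible location of the car in turn.
If it is behind door 1 (prior 1/6): the host opened door 1, so this case is ruled out; weight (1/6)·0 = 0.
If it is behind door 2 (prior 5/12): the host has 3 equally likely choices, so probability 1/3; weight (5/12)·(1/3) = 5/36.
If it is behind door 3 (prior 1/3): the host has 2 equally likely choices, so probability 1/2; weight (1/3)·(1/2) = 1/6.
If it is behind door 4 (prior 1/12): the host has 2 equally likely choices, so probability 1/2; weight (1/12)·(1/2) = 1/24.
The weights sum to 25/72.
So P(the car behind door 3 | the host opened door 1) = (1/6) / (25/72) = 12/25.

12/25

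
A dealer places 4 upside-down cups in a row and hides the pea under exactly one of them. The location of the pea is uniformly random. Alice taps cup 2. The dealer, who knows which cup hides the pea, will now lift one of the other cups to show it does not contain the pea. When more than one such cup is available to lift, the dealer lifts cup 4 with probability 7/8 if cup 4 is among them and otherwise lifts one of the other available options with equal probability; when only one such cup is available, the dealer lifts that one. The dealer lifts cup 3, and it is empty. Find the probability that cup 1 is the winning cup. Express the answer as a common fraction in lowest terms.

2/11

Condition on the true location of the pea.
If it is under cup 1 (prior 1/4): cup 4 is available but not opened, probability 1/8; weight (1/4)·(1/8) = 1/32.
If it is under cup 2 (prior 1/4): cup 4 is available but not opened; cup 3 gets probability (1 − 7/8)/2 = 1/16; weight (1/4)·(1/16) = 1/64.
If it is under cup 3 (prior 1/4): the dealer opened cup 3, so this case is ruled out; weight (1/4)·0 = 0.
If it is under cup 4 (prior 1/4): cup 4 holds the prize so is unavailable; the dealer chooses uniformly among the 2 others, probability 1/2; weight (1/4)·(1/2) = 1/8.
The weights sum to 11/64.
So P(the pea under cup 1 | the dealer opened cup 3) = (1/32) / (11/64) = 2/11.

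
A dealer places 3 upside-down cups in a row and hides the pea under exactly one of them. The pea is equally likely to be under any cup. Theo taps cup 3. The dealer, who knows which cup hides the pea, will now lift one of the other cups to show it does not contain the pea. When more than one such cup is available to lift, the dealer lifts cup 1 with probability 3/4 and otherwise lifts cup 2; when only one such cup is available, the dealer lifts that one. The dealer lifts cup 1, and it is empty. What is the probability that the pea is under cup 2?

Condition on the true location of the pea.
If it is under cup 1 (prior 1/3): the dealer opened cup 1, so this case is ruled out; weight (1/3)·0 = 0.
If it is under cup 2 (prior 1/3): only cup 1 is available, probability 1; weight (1/3)·1 = 1/3.
If it is under cup 3 (prior 1/3): cup 1 is available, opened with probability 3/4; weight (1/3)·(3/4) = 1/4.
The weights sum to 7/12.
So P(the pea under cup 2 | the dealer opened cup 1) = (1/3) / (7/12) = 4/7.

4/7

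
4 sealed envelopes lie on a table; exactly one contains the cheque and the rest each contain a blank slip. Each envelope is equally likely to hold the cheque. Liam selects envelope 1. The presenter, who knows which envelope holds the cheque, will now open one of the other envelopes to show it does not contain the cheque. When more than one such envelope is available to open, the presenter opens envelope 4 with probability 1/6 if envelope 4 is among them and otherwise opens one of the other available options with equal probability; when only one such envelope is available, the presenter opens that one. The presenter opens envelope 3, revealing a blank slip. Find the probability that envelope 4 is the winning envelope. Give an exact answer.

Apply Bayes' rule, conditioning on where the cheque actually is.
If it is in envelope 1 (prior 1/4): envelope 4 is available but not opened; envelope 3 gets probability (1 − 1/6)/2 = 5/12; weight (1/4)·(5/12) = 5/48.
If it is in envelope 2 (prior 1/4): envelope 4 is available but not opened, probability 5/6; weight (1/4)·(5/6) = 5/24.
If it is in envelope 3 (prior 1/4): the presenter opened envelope 3, so this case is ruled out; weight (1/4)·0 = 0.
If it is in envelope 4 (prior 1/4): envelope 4 holds the prize so is unavailable; the presenter chooses uniformly among the 2 others, probability 1/2; weight (1/4)·(1/2) = 1/8.
The weights sum to 7/16.
So P(the cheque in envelope 4 | the presenter opened envelope 3) = (1/8) / (7/16) = 2/7.

2/7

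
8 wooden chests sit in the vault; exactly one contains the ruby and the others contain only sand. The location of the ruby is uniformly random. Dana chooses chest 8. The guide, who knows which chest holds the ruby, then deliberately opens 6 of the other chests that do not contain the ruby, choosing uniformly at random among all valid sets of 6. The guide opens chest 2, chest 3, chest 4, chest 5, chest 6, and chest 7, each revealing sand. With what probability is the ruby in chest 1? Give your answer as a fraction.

7/8

Consider each possible location of the ruby in turn.
If it is in chest 1 (prior 1/8): the guide has no choice, probability 1; weight (1/8)·1 = 1/8.
If it is in any of chests 2, 3, 4, 5, 6, and 7 (prior 1/8 each): that chest was opened and seen not to hold the prize — ruled out; weight (1/8)·0 = 0 each.
If it is in chest 8 (prior 1/8): the guide has 7 equally likely choices, so probability 1/7; weight (1/8)·(1/7) = 1/56.
The weights sum to 1/7.
So P(the ruby in chest 1 | the guide opened chest 2, chest 3, chest 4, chest 5, chest 6, and chest 7) = (1/8) / (1/7) = 7/8.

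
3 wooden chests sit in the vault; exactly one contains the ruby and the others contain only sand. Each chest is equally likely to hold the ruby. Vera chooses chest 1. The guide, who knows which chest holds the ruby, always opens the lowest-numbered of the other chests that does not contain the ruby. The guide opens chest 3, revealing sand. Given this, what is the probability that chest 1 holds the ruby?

Consider each possible location of the ruby in turn.
If it is in chest 1 (prior 1/3): the guide would have opened chest 2 instead, probability 0; weight (1/3)·0 = 0.
If it is in chest 2 (prior 1/3): chest 3 is the lowest-numbered option available, probability 1; weight (1/3)·1 = 1/3.
If it is in chest 3 (prior 1/3): the guide opened chest 3, so this case is ruled out; weight (1/3)·0 = 0.
The weights sum to 1/3.
So P(the ruby in chest 1 | the guide opened chest 3) = 0 / (1/3) = 0.

0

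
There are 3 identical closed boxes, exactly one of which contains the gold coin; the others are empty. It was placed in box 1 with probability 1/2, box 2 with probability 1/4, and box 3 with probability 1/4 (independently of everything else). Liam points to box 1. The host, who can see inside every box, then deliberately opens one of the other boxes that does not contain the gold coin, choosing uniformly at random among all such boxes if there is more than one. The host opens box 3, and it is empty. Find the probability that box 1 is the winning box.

1/2

Consider each possible location of the gold coin in turn.
If it is in box 1 (prior 1/2): the host has 2 equally likely choices, so probability 1/2; weight (1/2)·(1/2) = 1/4.
If it is in box 2 (prior 1/4): the host has no choice, probability 1; weight (1/4)·1 = 1/4.
If it is in box 3 (prior 1/4): the host opened box 3, so this case is ruled out; weight (1/4)·0 = 0.
The weights sum to 1/2.
So P(the gold coin in box 1 | the host opened box 3) = (1/4) / (1/2) = 1/2.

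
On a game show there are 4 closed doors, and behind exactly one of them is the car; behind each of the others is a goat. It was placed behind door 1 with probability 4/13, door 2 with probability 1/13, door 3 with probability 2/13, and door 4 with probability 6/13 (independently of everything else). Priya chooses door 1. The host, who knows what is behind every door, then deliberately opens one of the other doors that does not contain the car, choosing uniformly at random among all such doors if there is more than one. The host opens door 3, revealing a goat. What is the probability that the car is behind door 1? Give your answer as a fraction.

8/29

Apply Bayes' rule, conditioning on where the car actually is.
If it is behind door 1 (prior 4/13): the host has 3 equally likely choices, so probability 1/3; weight (4/13)·(1/3) = 4/39.
If it is behind door 2 (prior 1/13): the host has 2 equally likely choices, so probability 1/2; weight (1/13)·(1/2) = 1/26.
If it is behind door 3 (prior 2/13): the host opened door 3, so this case is ruled out; weight (2/13)·0 = 0.
If it is behind door 4 (prior 6/13): the host has 2 equally likely choices, so probability 1/2; weight (6/13)·(1/2) = 3/13.
The weights sum to 29/78.
So P(the car behind door 1 | the host opened door 3) = (4/39) / (29/78) = 8/29.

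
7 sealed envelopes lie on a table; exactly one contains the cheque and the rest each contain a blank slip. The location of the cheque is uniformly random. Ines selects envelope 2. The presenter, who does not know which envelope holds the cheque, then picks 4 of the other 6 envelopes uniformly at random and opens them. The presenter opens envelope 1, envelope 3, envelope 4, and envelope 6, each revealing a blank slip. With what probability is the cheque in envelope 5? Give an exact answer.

1/3

Condition on the true location of the cheque.
If it is in any of envelopes 1, 3, 4, and 6 (prior 1/7 each): that envelope was opened and seen not to hold the prize — ruled out; weight (1/7)·0 = 0 each.
If it is in any of envelopes 2, 5, and 7 (prior 1/7 each): the presenter picks exactly this set with probability 1/15 regardless, and none is the prize; weight (1/7)·(1/15) = 1/105 each.
The weights sum to 1/35.
So P(the cheque in envelope 5 | the presenter opened envelope 1, envelope 3, envelope 4, and envelope 6) = (1/105) / (1/35) = 1/3.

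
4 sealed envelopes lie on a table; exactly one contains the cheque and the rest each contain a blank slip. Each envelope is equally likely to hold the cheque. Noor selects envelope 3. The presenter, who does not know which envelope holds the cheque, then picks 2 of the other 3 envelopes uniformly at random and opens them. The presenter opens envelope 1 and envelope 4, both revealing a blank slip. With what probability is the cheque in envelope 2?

1/2

Consider each possible location of the cheque in turn.
If it is in either of envelopes 1 and 4 (prior 1/4 each): that envelope was opened and seen not to hold the prize — ruled out; weight (1/4)·0 = 0 each.
If it is in either of envelopes 2 and 3 (prior 1/4 each): the presenter picks exactly this set with probability 1/3 regardless, and none is the prize; weight (1/4)·(1/3) = 1/12 each.
The weights sum to 1/6.
So P(the cheque in envelope 2 | the presenter opened envelope 1 and envelope 4) = (1/12) / (1/6) = 1/2.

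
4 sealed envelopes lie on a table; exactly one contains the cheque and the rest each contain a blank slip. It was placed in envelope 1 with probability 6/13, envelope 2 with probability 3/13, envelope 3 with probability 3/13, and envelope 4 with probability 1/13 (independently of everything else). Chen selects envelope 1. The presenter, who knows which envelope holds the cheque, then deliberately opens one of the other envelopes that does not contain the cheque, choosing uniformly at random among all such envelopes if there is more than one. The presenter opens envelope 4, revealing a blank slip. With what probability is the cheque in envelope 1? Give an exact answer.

Consider each possible location of the cheque in turn.
If it is in envelope 1 (prior 6/13): the presenter has 3 equally likely choices, so probability 1/3; weight (6/13)·(1/3) = 2/13.
If it is in either of envelopes 2 and 3 (prior 3/13 each): the presenter has 2 equally likely choices, so probability 1/2; weight (3/13)·(1/2) = 3/26 each.
If it is in envelope 4 (prior 1/13): the presenter opened envelope 4, so this case is ruled out; weight (1/13)·0 = 0.
The weights sum to 5/13.
So P(the cheque in envelope 1 | the presenter opened envelope 4) = (2/13) / (5/13) = 2/5.

2/5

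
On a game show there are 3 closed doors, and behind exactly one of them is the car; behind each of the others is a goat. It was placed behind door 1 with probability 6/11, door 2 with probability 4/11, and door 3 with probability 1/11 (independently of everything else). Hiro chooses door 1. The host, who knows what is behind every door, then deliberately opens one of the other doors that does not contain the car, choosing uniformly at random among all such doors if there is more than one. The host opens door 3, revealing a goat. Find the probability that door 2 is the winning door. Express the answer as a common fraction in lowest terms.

Condition on the true location of the car.
If it is behind door 1 (prior 6/11): the host has 2 equally likely choices, so probability 1/2; weight (6/11)·(1/2) = 3/11.
If it is behind door 2 (prior 4/11): the host has no choice, probability 1; weight (4/11)·1 = 4/11.
If it is behind door 3 (prior 1/11): the host opened door 3, so this case is ruled out; weight (1/11)·0 = 0.
The weights sum to 7/11.
So P(the car behind door 2 | the host opened door 3) = (4/11) / (7/11) = 4/7.

4/7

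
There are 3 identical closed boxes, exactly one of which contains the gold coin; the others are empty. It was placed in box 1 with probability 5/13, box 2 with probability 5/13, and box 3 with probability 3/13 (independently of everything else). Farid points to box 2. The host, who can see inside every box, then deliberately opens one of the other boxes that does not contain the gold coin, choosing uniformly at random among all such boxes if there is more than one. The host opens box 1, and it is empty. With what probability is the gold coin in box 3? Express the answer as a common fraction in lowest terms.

Condition on the true location of the gold coin.
If it is in box 1 (prior 5/13): the host opened box 1, so this case is ruled out; weight (5/13)·0 = 0.
If it is in box 2 (prior 5/13): the host has 2 equally likely choices, so probability 1/2; weight (5/13)·(1/2) = 5/26.
If it is in box 3 (prior 3/13): the host has no choice, probability 1; weight (3/13)·1 = 3/13.
The weights sum to 11/26.
So P(the gold coin in box 3 | the host opened box 1) = (3/13) / (11/26) = 6/11.

6/11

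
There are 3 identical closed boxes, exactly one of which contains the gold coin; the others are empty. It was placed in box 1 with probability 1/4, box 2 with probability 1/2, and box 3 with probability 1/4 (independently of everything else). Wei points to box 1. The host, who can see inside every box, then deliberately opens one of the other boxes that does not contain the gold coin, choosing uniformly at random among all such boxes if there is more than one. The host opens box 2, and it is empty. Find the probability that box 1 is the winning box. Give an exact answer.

Consider each possible location of the gold coin in turn.
If it is in box 1 (prior 1/4): the host has 2 equally likely choices, so probability 1/2; weight (1/4)·(1/2) = 1/8.
If it is in box 2 (prior 1/2): the host opened box 2, so this case is ruled out; weight (1/2)·0 = 0.
If it is in box 3 (prior 1/4): the host has no choice, probability 1; weight (1/4)·1 = 1/4.
The weights sum to 3/8.
So P(the gold coin in box 1 | the host opened box 2) = (1/8) / (3/8) = 1/3.

1/3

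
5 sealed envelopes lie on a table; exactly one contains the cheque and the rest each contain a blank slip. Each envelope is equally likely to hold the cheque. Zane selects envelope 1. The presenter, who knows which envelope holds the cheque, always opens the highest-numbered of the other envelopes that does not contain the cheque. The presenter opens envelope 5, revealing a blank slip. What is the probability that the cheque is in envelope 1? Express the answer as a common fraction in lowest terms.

1/4

Consider each possible location of the cheque in turn.
If it is in any of envelopes 1, 2, 3, and 4 (prior 1/5 each): envelope 5 is the highest-numbered option available, probability 1; weight (1/5)·1 = 1/5 each.
If it is in envelope 5 (prior 1/5): the presenter opened envelope 5, so this case is ruled out; weight (1/5)·0 = 0.
The weights sum to 4/5.
So P(the cheque in envelope 1 | the presenter opened envelope 5) = (1/5) / (4/5) = 1/4.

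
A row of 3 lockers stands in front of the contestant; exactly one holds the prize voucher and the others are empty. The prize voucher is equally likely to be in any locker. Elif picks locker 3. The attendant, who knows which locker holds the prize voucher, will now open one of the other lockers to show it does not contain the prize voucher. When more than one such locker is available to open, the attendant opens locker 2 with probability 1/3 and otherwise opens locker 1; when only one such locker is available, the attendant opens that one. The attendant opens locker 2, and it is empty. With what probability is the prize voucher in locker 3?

Consider each possible location of the prize voucher in turn.
If it is in locker 1 (prior 1/3): only locker 2 is available, probability 1; weight (1/3)·1 = 1/3.
If it is in locker 2 (prior 1/3): the attendant opened locker 2, so this case is ruled out; weight (1/3)·0 = 0.
If it is in locker 3 (prior 1/3): locker 2 is available, opened with probability 1/3; weight (1/3)·(1/3) = 1/9.
The weights sum to 4/9.
So P(the prize voucher in locker 3 | the attendant opened locker 2) = (1/9) / (4/9) = 1/4.

1/4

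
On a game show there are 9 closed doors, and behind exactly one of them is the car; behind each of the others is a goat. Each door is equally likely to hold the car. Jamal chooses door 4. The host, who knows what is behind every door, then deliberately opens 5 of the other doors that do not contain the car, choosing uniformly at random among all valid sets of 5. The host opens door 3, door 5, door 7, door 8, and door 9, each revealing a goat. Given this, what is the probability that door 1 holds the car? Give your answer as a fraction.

Apply Bayes' rule, conditioning on where the car actually is.
If it is behind any of doors 1, 2, and 6 (prior 1/9 each): the host has 21 equally likely choices, so probability 1/21; weight (1/9)·(1/21) = 1/189 each.
If it is behind any of doors 3, 5, 7, 8, and 9 (prior 1/9 each): that door was opened and seen not to hold the prize — ruled out; weight (1/9)·0 = 0 each.
If it is behind door 4 (prior 1/9): the host has 56 equally likely choices, so probability 1/56; weight (1/9)·(1/56) = 1/504.
The weights sum to 1/56.
So P(the car behind door 1 | the host opened door 3, door 5, door 7, door 8, and door 9) = (1/189) / (1/56) = 8/27.

8/27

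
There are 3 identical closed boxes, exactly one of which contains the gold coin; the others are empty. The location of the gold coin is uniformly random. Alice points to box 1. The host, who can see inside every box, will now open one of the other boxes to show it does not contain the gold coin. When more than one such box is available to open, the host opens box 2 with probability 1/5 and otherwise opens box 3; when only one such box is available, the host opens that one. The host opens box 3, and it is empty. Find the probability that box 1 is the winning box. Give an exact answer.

Condition on the true location of the gold coin.
If it is in box 1 (prior 1/3): box 2 is available but not opened, probability 4/5; weight (1/3)·(4/5) = 4/15.
If it is in box 2 (prior 1/3): only box 3 is available, probability 1; weight (1/3)·1 = 1/3.
If it is in box 3 (prior 1/3): the host opened box 3, so this case is ruled out; weight (1/3)·0 = 0.
The weights sum to 3/5.
So P(the gold coin in box 1 | the host opened box 3) = (4/15) / (3/5) = 4/9.

4/9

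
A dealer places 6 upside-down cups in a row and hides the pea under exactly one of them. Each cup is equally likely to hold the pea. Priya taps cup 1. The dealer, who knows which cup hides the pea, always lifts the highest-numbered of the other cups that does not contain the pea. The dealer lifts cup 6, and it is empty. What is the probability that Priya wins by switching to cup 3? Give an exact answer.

Condition on the true location of the pea.
If it is under any of cups 1, 2, 3, 4, and 5 (prior 1/6 each): cup 6 is the highest-numbered option available, probability 1; weight (1/6)·1 = 1/6 each.
If it is under cup 6 (prior 1/6): the dealer opened cup 6, so this case is ruled out; weight (1/6)·0 = 0.
The weights sum to 5/6.
So P(the pea under cup 3 | the dealer opened cup 6) = (1/6) / (5/6) = 1/5.

1/5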